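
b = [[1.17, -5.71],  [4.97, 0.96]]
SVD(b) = [[-1.0, -0.04],[-0.04, 1.00]] @ diag([5.829775479020145, 5.060555094474858]) @ [[-0.23, 0.97], [0.97, 0.23]]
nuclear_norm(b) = 10.89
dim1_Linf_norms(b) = [5.71, 4.97]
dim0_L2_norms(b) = [5.11, 5.79]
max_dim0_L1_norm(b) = 6.67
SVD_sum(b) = [[1.37, -5.66], [0.05, -0.23]] + [[-0.20, -0.05], [4.92, 1.19]]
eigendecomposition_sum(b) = [[(0.58+2.65j), (-2.86+0.57j)], [(2.49-0.5j), (0.48+2.67j)]] + [[(0.58-2.65j), (-2.86-0.57j)], [2.49+0.50j, (0.48-2.67j)]]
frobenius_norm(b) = 7.72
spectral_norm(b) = 5.83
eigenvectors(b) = [[0.73+0.00j, 0.73-0.00j], [0.01-0.68j, 0.01+0.68j]]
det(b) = 29.50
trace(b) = 2.13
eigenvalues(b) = [(1.06+5.33j), (1.06-5.33j)]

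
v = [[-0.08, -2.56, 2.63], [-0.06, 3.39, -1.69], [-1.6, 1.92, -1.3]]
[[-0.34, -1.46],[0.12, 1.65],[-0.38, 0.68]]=v @ [[0.32, 0.19], [-0.04, 0.42], [-0.16, -0.14]]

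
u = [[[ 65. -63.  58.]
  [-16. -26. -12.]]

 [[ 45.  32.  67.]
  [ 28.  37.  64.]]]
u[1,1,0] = 28.0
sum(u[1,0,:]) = 144.0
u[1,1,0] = 28.0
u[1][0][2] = 67.0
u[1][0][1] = 32.0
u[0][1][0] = -16.0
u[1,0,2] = 67.0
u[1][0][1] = 32.0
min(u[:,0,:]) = -63.0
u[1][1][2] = 64.0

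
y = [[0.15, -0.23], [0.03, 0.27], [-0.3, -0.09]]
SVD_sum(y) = [[-0.01,-0.23], [0.01,0.27], [-0.00,-0.1]] + [[0.16, -0.0], [0.02, -0.00], [-0.3, 0.01]]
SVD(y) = [[0.62, 0.47], [-0.74, 0.07], [0.27, -0.88]] @ diag([0.36594746338513867, 0.33672311183223314]) @ [[-0.03,-1.0], [1.0,-0.03]]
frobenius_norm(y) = 0.50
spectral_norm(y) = 0.37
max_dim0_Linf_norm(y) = 0.3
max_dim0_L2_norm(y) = 0.37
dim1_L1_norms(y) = [0.38, 0.3, 0.39]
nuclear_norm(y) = 0.70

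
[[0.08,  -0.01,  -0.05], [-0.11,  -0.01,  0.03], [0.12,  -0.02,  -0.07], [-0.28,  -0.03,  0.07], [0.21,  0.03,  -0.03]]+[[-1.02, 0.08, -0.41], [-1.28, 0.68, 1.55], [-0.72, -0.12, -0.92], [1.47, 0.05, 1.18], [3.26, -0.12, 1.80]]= [[-0.94,0.07,-0.46], [-1.39,0.67,1.58], [-0.6,-0.14,-0.99], [1.19,0.02,1.25], [3.47,-0.09,1.77]]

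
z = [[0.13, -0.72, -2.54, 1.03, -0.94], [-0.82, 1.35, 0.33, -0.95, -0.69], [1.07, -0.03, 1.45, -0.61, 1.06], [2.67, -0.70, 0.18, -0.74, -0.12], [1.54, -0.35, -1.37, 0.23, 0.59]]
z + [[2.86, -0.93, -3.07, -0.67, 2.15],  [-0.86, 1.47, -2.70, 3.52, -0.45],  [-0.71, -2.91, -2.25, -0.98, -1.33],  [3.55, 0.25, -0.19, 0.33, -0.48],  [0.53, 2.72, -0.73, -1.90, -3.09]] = [[2.99, -1.65, -5.61, 0.36, 1.21],[-1.68, 2.82, -2.37, 2.57, -1.14],[0.36, -2.94, -0.80, -1.59, -0.27],[6.22, -0.45, -0.01, -0.41, -0.6],[2.07, 2.37, -2.1, -1.67, -2.5]]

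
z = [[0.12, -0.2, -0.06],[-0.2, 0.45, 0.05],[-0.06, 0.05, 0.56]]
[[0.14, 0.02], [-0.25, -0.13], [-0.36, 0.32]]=z @[[0.06, -0.3], [-0.46, -0.48], [-0.60, 0.59]]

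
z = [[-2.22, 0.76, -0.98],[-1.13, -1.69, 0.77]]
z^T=[[-2.22, -1.13], [0.76, -1.69], [-0.98, 0.77]]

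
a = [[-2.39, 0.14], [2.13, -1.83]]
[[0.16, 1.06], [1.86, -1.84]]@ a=[[1.88, -1.92], [-8.36, 3.63]]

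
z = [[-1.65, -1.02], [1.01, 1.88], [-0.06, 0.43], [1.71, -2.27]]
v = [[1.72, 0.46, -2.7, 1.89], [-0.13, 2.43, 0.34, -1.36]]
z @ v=[[-2.71, -3.24, 4.11, -1.73], [1.49, 5.03, -2.09, -0.65], [-0.16, 1.02, 0.31, -0.70], [3.24, -4.73, -5.39, 6.32]]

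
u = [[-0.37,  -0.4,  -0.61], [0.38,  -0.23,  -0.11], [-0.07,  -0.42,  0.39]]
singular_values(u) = [0.82, 0.58, 0.45]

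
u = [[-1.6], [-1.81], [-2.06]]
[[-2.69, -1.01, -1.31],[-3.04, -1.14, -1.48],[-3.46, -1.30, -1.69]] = u@ [[1.68, 0.63, 0.82]]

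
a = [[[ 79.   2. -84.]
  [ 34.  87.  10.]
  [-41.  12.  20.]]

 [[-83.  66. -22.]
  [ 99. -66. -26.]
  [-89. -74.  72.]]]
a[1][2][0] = -89.0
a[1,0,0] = -83.0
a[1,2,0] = -89.0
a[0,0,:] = [79.0, 2.0, -84.0]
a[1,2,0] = -89.0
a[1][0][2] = -22.0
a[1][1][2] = -26.0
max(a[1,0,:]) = 66.0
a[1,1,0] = 99.0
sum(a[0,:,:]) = 119.0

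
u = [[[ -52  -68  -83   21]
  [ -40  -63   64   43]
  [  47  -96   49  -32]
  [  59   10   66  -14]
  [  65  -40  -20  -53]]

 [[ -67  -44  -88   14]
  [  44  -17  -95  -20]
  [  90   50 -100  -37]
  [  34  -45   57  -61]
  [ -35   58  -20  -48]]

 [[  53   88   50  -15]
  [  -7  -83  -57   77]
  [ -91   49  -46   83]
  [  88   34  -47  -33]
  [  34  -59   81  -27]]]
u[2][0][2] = 50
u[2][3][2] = -47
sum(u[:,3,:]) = 148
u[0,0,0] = -52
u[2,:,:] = [[53, 88, 50, -15], [-7, -83, -57, 77], [-91, 49, -46, 83], [88, 34, -47, -33], [34, -59, 81, -27]]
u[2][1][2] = -57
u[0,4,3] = -53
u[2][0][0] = 53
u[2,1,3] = 77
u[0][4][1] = -40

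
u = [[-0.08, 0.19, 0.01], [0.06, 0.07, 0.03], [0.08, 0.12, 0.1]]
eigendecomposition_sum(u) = [[-0.11, 0.11, -0.01],  [0.03, -0.03, 0.0],  [0.02, -0.02, 0.0]] + [[0.02,0.07,0.03], [0.03,0.09,0.03], [0.07,0.19,0.07]] + [[0.00, 0.02, -0.01], [0.00, 0.01, -0.01], [-0.01, -0.05, 0.02]]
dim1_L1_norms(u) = [0.28, 0.16, 0.3]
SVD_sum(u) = [[0.01, 0.17, 0.06], [0.00, 0.07, 0.02], [0.00, 0.14, 0.05]] + [[-0.09,0.02,-0.05], [0.05,-0.01,0.02], [0.08,-0.02,0.04]] + [[0.00, 0.0, -0.0],[0.01, 0.01, -0.02],[-0.01, -0.00, 0.01]]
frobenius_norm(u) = 0.29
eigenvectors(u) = [[0.95, -0.32, -0.32], [-0.25, -0.39, -0.25], [-0.20, -0.86, 0.91]]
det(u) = -0.00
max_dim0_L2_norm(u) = 0.24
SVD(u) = [[0.73, -0.68, -0.02], [0.32, 0.36, -0.88], [0.6, 0.64, 0.48]] @ diag([0.24619698948976537, 0.14666049603183087, 0.026033464423192952]) @ [[0.03, 0.95, 0.31],  [0.87, -0.18, 0.46],  [-0.50, -0.26, 0.83]]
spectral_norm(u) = 0.25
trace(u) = 0.09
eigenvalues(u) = [-0.13, 0.18, 0.04]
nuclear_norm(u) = 0.42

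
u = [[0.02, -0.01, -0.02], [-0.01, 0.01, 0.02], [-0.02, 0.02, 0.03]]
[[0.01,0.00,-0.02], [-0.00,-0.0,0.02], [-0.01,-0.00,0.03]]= u @ [[0.17, 0.08, -0.17], [0.08, 0.05, 0.01], [-0.17, 0.01, 0.85]]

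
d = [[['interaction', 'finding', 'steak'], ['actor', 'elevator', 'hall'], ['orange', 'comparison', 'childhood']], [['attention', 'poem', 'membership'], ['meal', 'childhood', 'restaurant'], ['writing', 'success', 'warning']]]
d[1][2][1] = 'success'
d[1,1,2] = 'restaurant'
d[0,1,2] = 'hall'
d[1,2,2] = 'warning'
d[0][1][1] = 'elevator'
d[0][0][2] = 'steak'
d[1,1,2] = 'restaurant'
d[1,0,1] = 'poem'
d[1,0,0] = 'attention'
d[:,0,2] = ['steak', 'membership']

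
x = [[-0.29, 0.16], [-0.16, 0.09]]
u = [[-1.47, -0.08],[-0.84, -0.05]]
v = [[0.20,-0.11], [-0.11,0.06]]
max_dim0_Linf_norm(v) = 0.2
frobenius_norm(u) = 1.70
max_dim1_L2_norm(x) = 0.33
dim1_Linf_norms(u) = [1.47, 0.84]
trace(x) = -0.20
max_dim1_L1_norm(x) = 0.45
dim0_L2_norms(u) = [1.69, 0.09]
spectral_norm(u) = 1.70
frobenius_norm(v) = 0.26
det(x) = -0.00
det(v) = -0.00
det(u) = 0.01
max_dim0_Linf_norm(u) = 1.47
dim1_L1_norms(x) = [0.45, 0.25]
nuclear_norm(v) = 0.26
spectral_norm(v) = 0.26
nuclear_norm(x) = 0.38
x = u @ v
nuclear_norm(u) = 1.70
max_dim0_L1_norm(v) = 0.31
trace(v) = 0.26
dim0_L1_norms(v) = [0.31, 0.17]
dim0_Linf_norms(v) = [0.2, 0.11]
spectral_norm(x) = 0.38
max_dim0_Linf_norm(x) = 0.29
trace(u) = -1.52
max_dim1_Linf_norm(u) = 1.47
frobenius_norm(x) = 0.38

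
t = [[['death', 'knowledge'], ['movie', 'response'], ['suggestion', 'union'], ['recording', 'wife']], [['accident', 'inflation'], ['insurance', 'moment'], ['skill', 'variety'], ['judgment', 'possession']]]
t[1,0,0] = 'accident'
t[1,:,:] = [['accident', 'inflation'], ['insurance', 'moment'], ['skill', 'variety'], ['judgment', 'possession']]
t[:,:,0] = [['death', 'movie', 'suggestion', 'recording'], ['accident', 'insurance', 'skill', 'judgment']]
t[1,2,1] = 'variety'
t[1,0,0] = 'accident'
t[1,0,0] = 'accident'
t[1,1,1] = 'moment'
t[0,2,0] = 'suggestion'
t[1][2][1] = 'variety'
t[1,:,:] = [['accident', 'inflation'], ['insurance', 'moment'], ['skill', 'variety'], ['judgment', 'possession']]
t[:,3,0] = ['recording', 'judgment']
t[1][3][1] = 'possession'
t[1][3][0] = 'judgment'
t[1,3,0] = 'judgment'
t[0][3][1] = 'wife'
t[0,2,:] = ['suggestion', 'union']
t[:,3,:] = [['recording', 'wife'], ['judgment', 'possession']]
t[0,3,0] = 'recording'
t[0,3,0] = 'recording'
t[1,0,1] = 'inflation'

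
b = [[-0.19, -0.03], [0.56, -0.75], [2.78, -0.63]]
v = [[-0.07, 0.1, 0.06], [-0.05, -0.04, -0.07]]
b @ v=[[0.01, -0.02, -0.01],  [-0.0, 0.09, 0.09],  [-0.16, 0.3, 0.21]]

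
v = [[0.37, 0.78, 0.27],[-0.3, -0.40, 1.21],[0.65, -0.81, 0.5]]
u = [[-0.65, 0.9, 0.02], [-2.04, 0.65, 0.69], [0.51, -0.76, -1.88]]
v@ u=[[-1.69, 0.63, 0.04], [1.63, -1.45, -2.56], [1.48, -0.32, -1.49]]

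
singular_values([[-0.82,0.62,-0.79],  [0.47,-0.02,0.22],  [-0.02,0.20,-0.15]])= [1.39, 0.31, 0.0]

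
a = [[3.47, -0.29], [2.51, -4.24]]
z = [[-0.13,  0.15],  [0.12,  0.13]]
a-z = [[3.60, -0.44], [2.39, -4.37]]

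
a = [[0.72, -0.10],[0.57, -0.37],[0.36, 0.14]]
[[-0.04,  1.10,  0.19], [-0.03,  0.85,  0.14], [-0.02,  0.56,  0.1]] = a @ [[-0.05, 1.53, 0.26],[-0.00, 0.06, 0.01]]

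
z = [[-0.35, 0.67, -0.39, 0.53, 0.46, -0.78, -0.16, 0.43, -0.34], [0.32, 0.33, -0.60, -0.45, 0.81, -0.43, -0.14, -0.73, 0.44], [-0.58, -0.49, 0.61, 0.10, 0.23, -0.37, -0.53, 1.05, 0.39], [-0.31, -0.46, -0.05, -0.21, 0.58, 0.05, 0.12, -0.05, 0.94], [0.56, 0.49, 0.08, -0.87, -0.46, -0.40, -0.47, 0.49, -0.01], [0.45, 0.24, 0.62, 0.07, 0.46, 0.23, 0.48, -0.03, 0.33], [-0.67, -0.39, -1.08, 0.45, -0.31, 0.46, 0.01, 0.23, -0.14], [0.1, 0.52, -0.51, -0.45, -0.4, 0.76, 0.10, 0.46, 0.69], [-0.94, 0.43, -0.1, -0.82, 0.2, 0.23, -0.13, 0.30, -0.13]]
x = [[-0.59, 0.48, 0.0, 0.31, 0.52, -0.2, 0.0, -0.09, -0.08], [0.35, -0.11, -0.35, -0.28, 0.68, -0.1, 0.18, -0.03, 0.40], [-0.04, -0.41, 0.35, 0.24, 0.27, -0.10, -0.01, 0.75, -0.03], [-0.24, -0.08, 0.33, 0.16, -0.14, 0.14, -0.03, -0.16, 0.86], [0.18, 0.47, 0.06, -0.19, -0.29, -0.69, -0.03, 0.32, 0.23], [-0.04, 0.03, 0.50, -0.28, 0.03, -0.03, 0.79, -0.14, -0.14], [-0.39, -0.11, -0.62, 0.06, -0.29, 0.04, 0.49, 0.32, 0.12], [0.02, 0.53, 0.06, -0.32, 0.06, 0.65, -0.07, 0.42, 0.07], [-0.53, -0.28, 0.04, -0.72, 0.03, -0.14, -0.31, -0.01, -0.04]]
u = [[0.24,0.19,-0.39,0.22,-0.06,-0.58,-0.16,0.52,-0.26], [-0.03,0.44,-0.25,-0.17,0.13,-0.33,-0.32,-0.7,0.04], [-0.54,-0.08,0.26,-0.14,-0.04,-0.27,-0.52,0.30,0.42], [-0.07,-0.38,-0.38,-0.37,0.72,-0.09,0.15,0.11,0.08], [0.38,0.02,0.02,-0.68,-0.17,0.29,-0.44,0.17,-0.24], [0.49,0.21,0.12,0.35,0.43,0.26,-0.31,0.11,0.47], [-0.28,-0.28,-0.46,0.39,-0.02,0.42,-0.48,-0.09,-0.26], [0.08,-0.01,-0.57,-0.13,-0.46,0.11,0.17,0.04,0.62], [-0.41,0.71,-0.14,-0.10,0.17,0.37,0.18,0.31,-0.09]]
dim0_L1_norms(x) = [2.38, 2.5, 2.31, 2.56, 2.31, 2.09, 1.91, 2.24, 1.97]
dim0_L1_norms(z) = [4.28, 4.02, 4.04, 3.95, 3.91, 3.71, 2.14, 3.77, 3.41]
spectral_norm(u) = 1.01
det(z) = 0.75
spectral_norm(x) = 1.01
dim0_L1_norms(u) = [2.52, 2.32, 2.59, 2.55, 2.2, 2.72, 2.73, 2.35, 2.48]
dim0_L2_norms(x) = [1.0, 1.01, 1.0, 1.0, 1.0, 1.0, 1.0, 1.0, 1.0]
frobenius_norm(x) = 3.00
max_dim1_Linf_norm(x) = 0.86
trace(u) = 0.13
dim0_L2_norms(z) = [1.59, 1.38, 1.65, 1.54, 1.41, 1.41, 0.9, 1.56, 1.4]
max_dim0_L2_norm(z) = 1.65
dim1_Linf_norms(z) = [0.78, 0.81, 1.05, 0.94, 0.87, 0.62, 1.08, 0.76, 0.94]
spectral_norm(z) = 2.00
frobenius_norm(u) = 3.00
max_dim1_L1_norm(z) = 4.35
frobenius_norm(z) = 4.32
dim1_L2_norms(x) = [1.0, 1.0, 1.0, 1.0, 1.0, 1.0, 1.0, 1.0, 1.0]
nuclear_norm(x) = 9.00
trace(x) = 0.36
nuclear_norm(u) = 9.00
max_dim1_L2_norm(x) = 1.0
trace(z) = 0.49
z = x + u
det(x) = 1.00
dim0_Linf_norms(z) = [0.94, 0.67, 1.08, 0.87, 0.81, 0.78, 0.53, 1.05, 0.94]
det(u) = 1.00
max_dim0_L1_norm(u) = 2.73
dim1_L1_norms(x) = [2.27, 2.48, 2.2, 2.14, 2.46, 1.98, 2.44, 2.2, 2.1]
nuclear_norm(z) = 11.51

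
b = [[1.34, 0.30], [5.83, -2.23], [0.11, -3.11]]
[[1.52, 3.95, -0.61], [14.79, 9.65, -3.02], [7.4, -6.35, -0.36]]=b @ [[1.65, 2.47, -0.48], [-2.32, 2.13, 0.10]]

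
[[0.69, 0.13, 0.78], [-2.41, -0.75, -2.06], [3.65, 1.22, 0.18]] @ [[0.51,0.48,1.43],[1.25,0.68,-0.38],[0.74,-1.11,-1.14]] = [[1.09,-0.45,0.05], [-3.69,0.62,-0.81], [3.52,2.38,4.55]]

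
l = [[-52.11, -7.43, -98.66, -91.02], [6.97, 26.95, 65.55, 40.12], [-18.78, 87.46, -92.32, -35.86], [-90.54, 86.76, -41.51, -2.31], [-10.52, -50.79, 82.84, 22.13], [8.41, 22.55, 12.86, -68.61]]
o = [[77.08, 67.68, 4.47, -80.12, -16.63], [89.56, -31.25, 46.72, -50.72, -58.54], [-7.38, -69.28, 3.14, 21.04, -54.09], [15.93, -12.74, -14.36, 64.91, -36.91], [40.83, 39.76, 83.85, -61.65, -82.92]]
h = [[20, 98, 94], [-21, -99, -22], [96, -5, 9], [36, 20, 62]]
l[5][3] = -68.61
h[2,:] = [96, -5, 9]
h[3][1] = 20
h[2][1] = -5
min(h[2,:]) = -5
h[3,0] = 36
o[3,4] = -36.91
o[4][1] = 39.76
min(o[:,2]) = -14.36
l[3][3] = -2.31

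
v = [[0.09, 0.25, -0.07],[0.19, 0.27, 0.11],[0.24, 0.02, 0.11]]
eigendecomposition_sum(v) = [[0.12+0.00j, (0.18+0j), (0.03+0j)], [(0.2+0j), 0.29+0.00j, (0.06+0j)], [(0.1+0j), (0.15+0j), (0.03+0j)]] + [[(-0.02+0.05j), 0.04-0.03j, (-0.05+0j)], [-0.00-0.03j, (-0.01+0.02j), (0.03-0.01j)], [(0.07-0.02j), (-0.06-0.02j), 0.04+0.06j]] + [[-0.02-0.05j, 0.04+0.03j, (-0.05-0j)], [(-0+0.03j), (-0.01-0.02j), (0.03+0.01j)], [(0.07+0.02j), -0.06+0.02j, 0.04-0.06j]]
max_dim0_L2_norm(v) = 0.37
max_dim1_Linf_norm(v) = 0.27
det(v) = 0.01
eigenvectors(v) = [[-0.48+0.00j, (-0.31+0.46j), -0.31-0.46j], [-0.78+0.00j, (0.06-0.31j), (0.06+0.31j)], [(-0.39+0j), (0.77+0j), (0.77-0j)]]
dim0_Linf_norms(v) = [0.24, 0.27, 0.11]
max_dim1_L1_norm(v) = 0.57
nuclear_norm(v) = 0.76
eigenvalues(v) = [(0.44+0j), (0.01+0.13j), (0.01-0.13j)]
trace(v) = 0.47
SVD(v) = [[-0.50, -0.63, -0.60],[-0.76, -0.01, 0.65],[-0.42, 0.78, -0.47]] @ diag([0.45500311519340536, 0.23183304551262207, 0.07697794601468141]) @ [[-0.64,-0.74,-0.21], [0.55,-0.63,0.55], [-0.54,0.24,0.81]]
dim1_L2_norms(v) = [0.27, 0.35, 0.26]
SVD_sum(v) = [[0.15, 0.17, 0.05], [0.22, 0.26, 0.07], [0.12, 0.14, 0.04]] + [[-0.08, 0.09, -0.08], [-0.0, 0.00, -0.0], [0.1, -0.11, 0.1]] + [[0.02, -0.01, -0.04], [-0.03, 0.01, 0.04], [0.02, -0.01, -0.03]]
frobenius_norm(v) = 0.52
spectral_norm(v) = 0.46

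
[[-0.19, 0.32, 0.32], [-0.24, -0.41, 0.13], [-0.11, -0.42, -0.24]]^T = [[-0.19, -0.24, -0.11], [0.32, -0.41, -0.42], [0.32, 0.13, -0.24]]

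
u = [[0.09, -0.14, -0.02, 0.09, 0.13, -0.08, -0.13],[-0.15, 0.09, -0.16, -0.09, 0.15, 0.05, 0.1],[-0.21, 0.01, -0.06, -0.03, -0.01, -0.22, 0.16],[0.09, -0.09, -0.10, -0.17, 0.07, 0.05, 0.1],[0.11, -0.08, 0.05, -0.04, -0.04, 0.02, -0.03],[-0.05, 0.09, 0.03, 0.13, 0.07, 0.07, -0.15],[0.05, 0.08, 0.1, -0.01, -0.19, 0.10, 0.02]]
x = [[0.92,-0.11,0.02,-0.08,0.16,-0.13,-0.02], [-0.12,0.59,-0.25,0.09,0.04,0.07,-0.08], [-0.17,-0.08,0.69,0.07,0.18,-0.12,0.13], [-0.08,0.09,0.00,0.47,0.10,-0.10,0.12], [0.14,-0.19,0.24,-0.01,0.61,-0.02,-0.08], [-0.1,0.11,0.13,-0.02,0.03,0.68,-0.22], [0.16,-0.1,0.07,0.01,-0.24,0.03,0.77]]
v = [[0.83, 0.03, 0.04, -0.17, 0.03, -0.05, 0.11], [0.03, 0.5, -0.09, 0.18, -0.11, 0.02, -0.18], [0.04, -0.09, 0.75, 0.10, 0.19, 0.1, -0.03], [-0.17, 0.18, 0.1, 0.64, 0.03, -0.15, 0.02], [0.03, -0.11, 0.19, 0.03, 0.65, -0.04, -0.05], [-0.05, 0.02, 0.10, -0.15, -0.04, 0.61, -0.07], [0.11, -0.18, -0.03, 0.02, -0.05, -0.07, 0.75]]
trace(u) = -0.00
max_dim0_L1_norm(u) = 0.75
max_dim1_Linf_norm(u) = 0.22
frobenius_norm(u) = 0.72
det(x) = 0.04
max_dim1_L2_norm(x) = 0.95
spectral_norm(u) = 0.46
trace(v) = 4.73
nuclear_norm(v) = 4.73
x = u + v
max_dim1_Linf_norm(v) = 0.83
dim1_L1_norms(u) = [0.68, 0.79, 0.7, 0.67, 0.37, 0.59, 0.55]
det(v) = 0.03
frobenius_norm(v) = 1.93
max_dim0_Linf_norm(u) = 0.22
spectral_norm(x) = 1.11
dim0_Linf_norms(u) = [0.21, 0.14, 0.16, 0.17, 0.19, 0.22, 0.16]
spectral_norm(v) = 1.00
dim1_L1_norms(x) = [1.44, 1.24, 1.44, 0.96, 1.29, 1.29, 1.38]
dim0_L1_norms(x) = [1.69, 1.27, 1.4, 0.75, 1.36, 1.15, 1.42]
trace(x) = 4.73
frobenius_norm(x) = 1.98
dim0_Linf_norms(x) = [0.92, 0.59, 0.69, 0.47, 0.61, 0.68, 0.77]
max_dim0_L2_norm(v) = 0.86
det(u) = 0.00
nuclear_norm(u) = 1.46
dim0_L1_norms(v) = [1.26, 1.11, 1.3, 1.29, 1.1, 1.04, 1.21]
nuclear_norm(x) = 4.87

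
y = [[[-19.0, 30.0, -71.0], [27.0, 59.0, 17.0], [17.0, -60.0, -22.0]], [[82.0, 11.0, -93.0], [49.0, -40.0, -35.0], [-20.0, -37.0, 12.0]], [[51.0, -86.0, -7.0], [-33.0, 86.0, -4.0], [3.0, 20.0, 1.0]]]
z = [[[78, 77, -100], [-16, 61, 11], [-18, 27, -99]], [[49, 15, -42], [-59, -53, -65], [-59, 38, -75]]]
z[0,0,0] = 78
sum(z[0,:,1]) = 165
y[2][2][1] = 20.0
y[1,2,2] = 12.0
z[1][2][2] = -75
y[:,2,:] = [[17.0, -60.0, -22.0], [-20.0, -37.0, 12.0], [3.0, 20.0, 1.0]]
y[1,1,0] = 49.0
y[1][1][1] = -40.0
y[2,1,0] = -33.0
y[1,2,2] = 12.0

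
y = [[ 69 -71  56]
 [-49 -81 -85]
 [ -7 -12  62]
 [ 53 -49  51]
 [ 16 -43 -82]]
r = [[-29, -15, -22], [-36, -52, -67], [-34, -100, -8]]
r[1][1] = -52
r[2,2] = -8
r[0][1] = -15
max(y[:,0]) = 69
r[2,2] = -8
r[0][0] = -29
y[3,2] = 51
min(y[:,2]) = -85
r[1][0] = -36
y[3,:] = [53, -49, 51]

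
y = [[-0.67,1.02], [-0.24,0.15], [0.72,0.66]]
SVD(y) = [[0.95, 0.23], [0.18, 0.17], [0.26, -0.96]] @ diag([1.265645530969478, 0.9599694734401655]) @ [[-0.39,0.92], [-0.92,-0.39]]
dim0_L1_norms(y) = [1.63, 1.83]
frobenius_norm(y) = 1.59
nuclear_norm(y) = 2.23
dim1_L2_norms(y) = [1.22, 0.28, 0.98]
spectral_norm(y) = 1.27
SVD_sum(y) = [[-0.47,1.11], [-0.09,0.21], [-0.13,0.3]] + [[-0.2, -0.09],[-0.15, -0.06],[0.85, 0.36]]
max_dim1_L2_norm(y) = 1.22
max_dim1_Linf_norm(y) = 1.02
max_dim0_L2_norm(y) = 1.22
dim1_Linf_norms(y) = [1.02, 0.24, 0.72]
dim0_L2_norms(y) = [1.01, 1.22]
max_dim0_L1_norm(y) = 1.83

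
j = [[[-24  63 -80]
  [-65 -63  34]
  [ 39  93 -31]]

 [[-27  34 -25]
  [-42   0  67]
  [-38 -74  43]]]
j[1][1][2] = 67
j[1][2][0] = -38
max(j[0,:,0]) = 39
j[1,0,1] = 34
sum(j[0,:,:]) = -34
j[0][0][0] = -24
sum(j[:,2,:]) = 32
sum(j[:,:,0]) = -157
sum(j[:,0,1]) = 97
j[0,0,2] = -80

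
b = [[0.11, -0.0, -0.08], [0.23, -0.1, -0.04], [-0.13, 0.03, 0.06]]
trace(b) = 0.07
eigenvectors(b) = [[0.62, 0.09, 0.42], [0.58, -0.97, 0.72], [-0.53, 0.24, 0.56]]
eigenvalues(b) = [0.18, -0.11, 0.0]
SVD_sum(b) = [[0.11, -0.04, -0.04], [0.23, -0.07, -0.07], [-0.13, 0.04, 0.04]] + [[-0.0,0.04,-0.04], [0.00,-0.03,0.03], [0.0,-0.01,0.02]] + [[0.00, 0.00, 0.00], [0.0, 0.00, 0.0], [0.00, 0.00, 0.0]]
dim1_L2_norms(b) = [0.14, 0.25, 0.15]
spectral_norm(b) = 0.31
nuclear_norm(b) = 0.39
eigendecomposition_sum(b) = [[0.12, -0.01, -0.08], [0.11, -0.01, -0.07], [-0.1, 0.01, 0.07]] + [[-0.01, 0.01, -0.0], [0.12, -0.09, 0.03], [-0.03, 0.02, -0.01]] + [[0.00, 0.0, 0.00], [0.0, 0.00, 0.0], [0.0, 0.0, 0.0]]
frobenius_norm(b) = 0.32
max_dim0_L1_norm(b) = 0.47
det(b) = -0.00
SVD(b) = [[-0.39, 0.78, 0.50], [-0.80, -0.56, 0.24], [0.46, -0.30, 0.84]] @ diag([0.3144439631592495, 0.07431058873373111, 0.0017118512642307021]) @ [[-0.91, 0.30, 0.29], [-0.04, 0.63, -0.78], [0.41, 0.72, 0.56]]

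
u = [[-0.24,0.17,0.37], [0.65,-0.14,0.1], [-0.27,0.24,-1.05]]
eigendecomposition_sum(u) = [[0.07+0.00j, 0.05+0.00j, (0.02+0j)], [(0.14+0j), (0.11+0j), (0.05+0j)], [0.01+0.00j, (0.01+0j), 0j]] + [[-0.15+0.47j, (0.06-0.27j), (0.17+0.46j)],[0.26-0.28j, -0.13+0.17j, 0.02-0.37j],[(-0.14-0.67j), (0.12+0.36j), -0.53-0.43j]] + [[(-0.15-0.47j), 0.06+0.27j, (0.17-0.46j)], [(0.26+0.28j), (-0.13-0.17j), (0.02+0.37j)], [-0.14+0.67j, (0.12-0.36j), (-0.53+0.43j)]]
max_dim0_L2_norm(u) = 1.12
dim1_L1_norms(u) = [0.78, 0.89, 1.56]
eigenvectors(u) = [[0.43+0.00j, 0.46+0.27j, 0.46-0.27j], [(0.9+0j), (-0.24-0.33j), (-0.24+0.33j)], [(0.08+0j), (-0.74+0j), (-0.74-0j)]]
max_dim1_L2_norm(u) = 1.11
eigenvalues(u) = [(0.18+0j), (-0.81+0.2j), (-0.81-0.2j)]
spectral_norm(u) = 1.18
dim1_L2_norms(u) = [0.47, 0.67, 1.11]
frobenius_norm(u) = 1.38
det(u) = 0.13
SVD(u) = [[0.19, -0.56, 0.81],[0.29, 0.82, 0.50],[-0.94, 0.13, 0.32]] @ diag([1.1776588663023482, 0.7062560010635062, 0.15106970437931483]) @ [[0.33, -0.2, 0.92],[0.89, -0.25, -0.38],[0.31, 0.95, 0.09]]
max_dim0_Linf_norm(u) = 1.05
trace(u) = -1.43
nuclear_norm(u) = 2.03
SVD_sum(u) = [[0.08, -0.04, 0.21],[0.11, -0.07, 0.31],[-0.37, 0.22, -1.02]] + [[-0.35, 0.10, 0.15], [0.51, -0.15, -0.22], [0.08, -0.02, -0.04]] + [[0.04, 0.12, 0.01], [0.02, 0.07, 0.01], [0.01, 0.05, 0.00]]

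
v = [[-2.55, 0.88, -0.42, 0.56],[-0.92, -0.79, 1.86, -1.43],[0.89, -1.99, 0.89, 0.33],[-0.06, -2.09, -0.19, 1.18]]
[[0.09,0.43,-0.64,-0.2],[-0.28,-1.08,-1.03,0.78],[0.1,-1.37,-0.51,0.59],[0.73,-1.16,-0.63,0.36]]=v @ [[-0.15, 0.07, 0.38, -0.06], [-0.45, 0.56, 0.28, -0.24], [-0.64, -0.34, -0.30, 0.22], [-0.29, -0.04, -0.07, -0.09]]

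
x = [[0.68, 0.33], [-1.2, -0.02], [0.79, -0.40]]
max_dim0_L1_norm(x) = 2.67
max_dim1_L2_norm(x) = 1.2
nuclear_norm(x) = 2.11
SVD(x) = [[-0.42, -0.68], [0.75, 0.11], [-0.50, 0.73]] @ diag([1.590132923178199, 0.516988671659985]) @ [[-1.0, 0.03], [-0.03, -1.00]]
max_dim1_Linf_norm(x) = 1.2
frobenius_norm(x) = 1.67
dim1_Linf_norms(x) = [0.68, 1.2, 0.79]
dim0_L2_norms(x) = [1.59, 0.52]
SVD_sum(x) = [[0.67, -0.02], [-1.2, 0.04], [0.80, -0.02]] + [[0.01, 0.35], [-0.0, -0.06], [-0.01, -0.38]]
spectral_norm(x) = 1.59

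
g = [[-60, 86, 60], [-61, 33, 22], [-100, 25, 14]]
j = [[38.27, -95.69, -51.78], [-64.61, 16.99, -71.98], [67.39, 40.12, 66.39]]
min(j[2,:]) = 40.12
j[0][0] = 38.27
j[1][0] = -64.61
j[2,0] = 67.39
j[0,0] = 38.27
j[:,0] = [38.27, -64.61, 67.39]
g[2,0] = -100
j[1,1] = 16.99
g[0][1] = 86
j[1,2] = -71.98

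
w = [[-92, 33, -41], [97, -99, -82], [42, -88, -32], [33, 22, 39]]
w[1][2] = -82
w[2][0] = 42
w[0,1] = 33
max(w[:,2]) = 39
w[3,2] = 39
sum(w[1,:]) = -84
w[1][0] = 97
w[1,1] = -99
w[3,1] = 22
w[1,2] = -82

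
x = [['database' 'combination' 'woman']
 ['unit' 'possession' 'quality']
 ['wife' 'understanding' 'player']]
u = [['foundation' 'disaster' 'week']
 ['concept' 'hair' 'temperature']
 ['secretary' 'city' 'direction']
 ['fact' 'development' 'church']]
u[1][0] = 'concept'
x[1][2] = 'quality'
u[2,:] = ['secretary', 'city', 'direction']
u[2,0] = 'secretary'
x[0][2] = 'woman'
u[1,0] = 'concept'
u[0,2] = 'week'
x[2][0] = 'wife'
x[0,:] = ['database', 'combination', 'woman']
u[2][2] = 'direction'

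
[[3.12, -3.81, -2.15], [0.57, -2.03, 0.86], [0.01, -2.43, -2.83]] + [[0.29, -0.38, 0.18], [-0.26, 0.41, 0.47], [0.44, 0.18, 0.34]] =[[3.41, -4.19, -1.97], [0.31, -1.62, 1.33], [0.45, -2.25, -2.49]]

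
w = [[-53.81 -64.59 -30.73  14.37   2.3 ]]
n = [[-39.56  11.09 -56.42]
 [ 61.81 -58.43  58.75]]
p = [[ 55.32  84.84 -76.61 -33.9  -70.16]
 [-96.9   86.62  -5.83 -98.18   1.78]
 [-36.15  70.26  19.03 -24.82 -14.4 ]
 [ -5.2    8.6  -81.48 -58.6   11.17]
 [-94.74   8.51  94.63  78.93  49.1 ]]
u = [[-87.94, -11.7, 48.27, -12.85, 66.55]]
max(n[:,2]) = 58.75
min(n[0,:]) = -56.42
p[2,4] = -14.4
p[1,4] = 1.78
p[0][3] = -33.9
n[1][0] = 61.81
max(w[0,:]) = 14.37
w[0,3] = 14.37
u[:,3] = [-12.85]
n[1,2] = 58.75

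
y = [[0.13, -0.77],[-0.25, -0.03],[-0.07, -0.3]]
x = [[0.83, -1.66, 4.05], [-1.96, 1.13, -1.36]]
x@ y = [[0.24, -1.8],[-0.44, 1.88]]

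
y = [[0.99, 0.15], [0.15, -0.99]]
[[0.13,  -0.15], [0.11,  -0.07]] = y@[[0.14, -0.16], [-0.09, 0.05]]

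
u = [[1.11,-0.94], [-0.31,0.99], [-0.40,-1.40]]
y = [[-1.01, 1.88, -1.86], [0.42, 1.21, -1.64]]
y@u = [[-0.96,5.41], [0.75,3.1]]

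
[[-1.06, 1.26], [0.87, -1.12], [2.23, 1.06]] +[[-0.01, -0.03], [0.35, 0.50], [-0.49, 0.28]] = [[-1.07, 1.23], [1.22, -0.62], [1.74, 1.34]]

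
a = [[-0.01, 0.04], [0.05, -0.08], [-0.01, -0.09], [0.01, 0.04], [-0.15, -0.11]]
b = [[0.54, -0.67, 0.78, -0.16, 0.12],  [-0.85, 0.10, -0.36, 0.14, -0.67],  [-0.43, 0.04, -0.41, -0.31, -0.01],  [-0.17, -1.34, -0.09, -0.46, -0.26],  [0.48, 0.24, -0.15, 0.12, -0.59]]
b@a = [[-0.07, -0.01], [0.12, 0.07], [0.01, 0.01], [-0.03, 0.12], [0.10, 0.08]]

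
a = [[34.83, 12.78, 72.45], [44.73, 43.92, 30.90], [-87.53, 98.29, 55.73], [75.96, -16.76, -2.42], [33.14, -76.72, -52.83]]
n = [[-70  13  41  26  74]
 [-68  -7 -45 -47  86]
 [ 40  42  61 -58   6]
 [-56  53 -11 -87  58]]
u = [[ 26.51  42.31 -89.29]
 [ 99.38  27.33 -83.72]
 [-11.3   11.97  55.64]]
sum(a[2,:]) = 66.49000000000001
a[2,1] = 98.29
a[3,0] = 75.96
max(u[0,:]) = 42.31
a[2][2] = 55.73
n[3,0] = -56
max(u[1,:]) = 99.38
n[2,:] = [40, 42, 61, -58, 6]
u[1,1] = 27.33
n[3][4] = 58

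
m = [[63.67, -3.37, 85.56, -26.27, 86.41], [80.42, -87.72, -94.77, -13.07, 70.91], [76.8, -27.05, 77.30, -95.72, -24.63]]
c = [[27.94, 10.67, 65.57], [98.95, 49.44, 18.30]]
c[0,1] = 10.67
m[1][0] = 80.42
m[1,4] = 70.91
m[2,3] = -95.72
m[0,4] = 86.41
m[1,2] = -94.77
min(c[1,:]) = 18.3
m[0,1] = -3.37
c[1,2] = 18.3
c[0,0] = 27.94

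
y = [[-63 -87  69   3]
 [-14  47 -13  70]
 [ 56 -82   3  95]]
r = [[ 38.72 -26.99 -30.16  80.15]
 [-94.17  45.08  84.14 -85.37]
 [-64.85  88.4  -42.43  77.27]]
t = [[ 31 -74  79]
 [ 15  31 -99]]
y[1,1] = 47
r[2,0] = -64.85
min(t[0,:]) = -74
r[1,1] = 45.08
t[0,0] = 31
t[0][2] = 79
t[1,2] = -99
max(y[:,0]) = 56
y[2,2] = 3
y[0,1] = -87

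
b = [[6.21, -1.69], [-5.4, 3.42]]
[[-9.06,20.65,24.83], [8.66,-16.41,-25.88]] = b@[[-1.35,3.54,3.40], [0.40,0.79,-2.20]]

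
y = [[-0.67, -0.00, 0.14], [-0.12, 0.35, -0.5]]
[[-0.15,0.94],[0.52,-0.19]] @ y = [[-0.01, 0.33, -0.49], [-0.33, -0.07, 0.17]]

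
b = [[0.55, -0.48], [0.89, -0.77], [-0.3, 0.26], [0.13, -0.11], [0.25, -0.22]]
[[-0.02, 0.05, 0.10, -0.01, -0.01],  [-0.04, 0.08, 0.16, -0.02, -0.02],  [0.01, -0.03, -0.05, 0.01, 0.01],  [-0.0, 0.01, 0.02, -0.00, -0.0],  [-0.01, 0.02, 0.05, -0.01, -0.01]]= b@[[0.15,0.04,0.06,0.01,-0.03], [0.22,-0.06,-0.14,0.04,-0.01]]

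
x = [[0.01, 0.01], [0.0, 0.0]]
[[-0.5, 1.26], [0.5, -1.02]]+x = [[-0.49, 1.27],[0.5, -1.02]]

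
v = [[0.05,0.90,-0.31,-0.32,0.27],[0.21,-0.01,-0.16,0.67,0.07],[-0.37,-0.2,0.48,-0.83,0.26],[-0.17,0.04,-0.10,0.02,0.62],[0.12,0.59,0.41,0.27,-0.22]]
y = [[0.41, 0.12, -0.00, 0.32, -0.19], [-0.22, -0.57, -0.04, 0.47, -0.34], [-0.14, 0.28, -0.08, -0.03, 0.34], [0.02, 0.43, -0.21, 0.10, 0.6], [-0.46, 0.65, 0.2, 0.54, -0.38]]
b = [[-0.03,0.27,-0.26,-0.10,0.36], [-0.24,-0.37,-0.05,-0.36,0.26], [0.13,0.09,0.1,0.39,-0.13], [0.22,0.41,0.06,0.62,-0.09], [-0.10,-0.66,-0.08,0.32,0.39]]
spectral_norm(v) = 1.30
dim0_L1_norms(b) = [0.72, 1.8, 0.55, 1.79, 1.23]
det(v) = 0.03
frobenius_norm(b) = 1.48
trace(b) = 0.71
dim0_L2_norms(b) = [0.37, 0.91, 0.3, 0.88, 0.61]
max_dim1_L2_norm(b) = 0.84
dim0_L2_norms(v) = [0.48, 1.1, 0.73, 1.15, 0.76]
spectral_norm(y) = 1.11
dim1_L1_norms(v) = [1.85, 1.12, 2.14, 0.95, 1.61]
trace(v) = 0.32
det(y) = 0.00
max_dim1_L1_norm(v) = 2.14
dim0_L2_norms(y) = [0.67, 1.01, 0.3, 0.79, 0.88]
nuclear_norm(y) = 3.25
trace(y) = -0.52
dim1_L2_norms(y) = [0.57, 0.84, 0.47, 0.77, 1.05]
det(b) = 0.00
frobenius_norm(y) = 1.72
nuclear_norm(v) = 3.79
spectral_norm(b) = 1.12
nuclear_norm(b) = 2.54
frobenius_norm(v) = 1.96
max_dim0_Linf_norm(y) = 0.65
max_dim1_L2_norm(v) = 1.08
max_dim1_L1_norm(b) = 1.55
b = y @ v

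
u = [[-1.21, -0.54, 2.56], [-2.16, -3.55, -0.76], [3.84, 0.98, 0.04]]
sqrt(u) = [[0.68+1.13j, (0.05+0.14j), (0.69-0.79j)], [(-0.36+0.63j), (-0.03+1.87j), -0.36+0.26j], [0.92-1.17j, (0.07-0.27j), 0.93+0.76j]]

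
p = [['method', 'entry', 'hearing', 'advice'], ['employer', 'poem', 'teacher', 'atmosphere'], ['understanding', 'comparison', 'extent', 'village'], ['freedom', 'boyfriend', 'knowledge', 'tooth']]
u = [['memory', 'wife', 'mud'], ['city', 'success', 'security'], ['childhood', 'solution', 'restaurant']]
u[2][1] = 'solution'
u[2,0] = 'childhood'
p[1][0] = 'employer'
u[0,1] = 'wife'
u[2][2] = 'restaurant'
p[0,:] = ['method', 'entry', 'hearing', 'advice']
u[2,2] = 'restaurant'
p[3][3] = 'tooth'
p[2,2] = 'extent'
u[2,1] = 'solution'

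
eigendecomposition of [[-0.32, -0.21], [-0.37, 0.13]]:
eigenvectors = [[-0.84, 0.34], [-0.54, -0.94]]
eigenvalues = [-0.45, 0.26]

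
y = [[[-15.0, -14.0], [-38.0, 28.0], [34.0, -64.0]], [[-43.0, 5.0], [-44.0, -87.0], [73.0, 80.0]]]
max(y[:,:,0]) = 73.0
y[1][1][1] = -87.0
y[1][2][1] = 80.0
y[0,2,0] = 34.0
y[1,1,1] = -87.0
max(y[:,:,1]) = 80.0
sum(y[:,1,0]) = -82.0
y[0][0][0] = -15.0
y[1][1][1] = -87.0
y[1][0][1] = 5.0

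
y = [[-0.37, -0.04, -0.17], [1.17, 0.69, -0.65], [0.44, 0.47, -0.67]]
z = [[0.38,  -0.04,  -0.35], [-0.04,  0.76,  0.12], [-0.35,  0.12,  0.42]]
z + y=[[0.01,-0.08,-0.52], [1.13,1.45,-0.53], [0.09,0.59,-0.25]]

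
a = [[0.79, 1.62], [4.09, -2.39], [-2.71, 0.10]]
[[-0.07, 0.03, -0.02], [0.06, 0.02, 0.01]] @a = [[0.12, -0.19], [0.1, 0.05]]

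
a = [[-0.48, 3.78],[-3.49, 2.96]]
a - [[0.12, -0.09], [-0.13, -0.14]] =[[-0.6, 3.87],[-3.36, 3.10]]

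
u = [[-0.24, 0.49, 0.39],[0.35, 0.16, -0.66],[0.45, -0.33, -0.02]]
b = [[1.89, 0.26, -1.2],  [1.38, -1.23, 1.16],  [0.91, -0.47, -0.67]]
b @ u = [[-0.90, 1.36, 0.59], [-0.24, 0.1, 1.33], [-0.68, 0.59, 0.68]]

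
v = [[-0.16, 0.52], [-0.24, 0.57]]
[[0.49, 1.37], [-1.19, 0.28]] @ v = [[-0.41, 1.04], [0.12, -0.46]]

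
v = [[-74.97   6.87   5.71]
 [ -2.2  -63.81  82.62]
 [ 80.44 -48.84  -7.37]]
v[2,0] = 80.44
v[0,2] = 5.71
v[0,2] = 5.71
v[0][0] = -74.97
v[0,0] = -74.97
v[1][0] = -2.2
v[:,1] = [6.87, -63.81, -48.84]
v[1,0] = -2.2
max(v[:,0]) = 80.44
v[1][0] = -2.2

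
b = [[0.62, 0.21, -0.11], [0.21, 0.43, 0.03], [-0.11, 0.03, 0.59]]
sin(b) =[[0.57, 0.18, -0.09], [0.18, 0.41, 0.03], [-0.09, 0.03, 0.55]]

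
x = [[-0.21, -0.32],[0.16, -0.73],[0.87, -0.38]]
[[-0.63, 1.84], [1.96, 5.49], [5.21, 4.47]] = x@ [[5.32, 2.04], [-1.52, -7.08]]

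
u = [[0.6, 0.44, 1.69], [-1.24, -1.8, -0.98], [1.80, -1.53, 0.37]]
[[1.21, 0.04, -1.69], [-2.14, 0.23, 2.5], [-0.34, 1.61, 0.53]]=u@ [[0.35, 0.51, -0.27], [0.73, -0.46, -0.83], [0.40, -0.04, -0.69]]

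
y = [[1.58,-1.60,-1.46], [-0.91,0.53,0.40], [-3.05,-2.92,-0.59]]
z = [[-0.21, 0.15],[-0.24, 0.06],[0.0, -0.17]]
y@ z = [[0.05, 0.39], [0.06, -0.17], [1.34, -0.53]]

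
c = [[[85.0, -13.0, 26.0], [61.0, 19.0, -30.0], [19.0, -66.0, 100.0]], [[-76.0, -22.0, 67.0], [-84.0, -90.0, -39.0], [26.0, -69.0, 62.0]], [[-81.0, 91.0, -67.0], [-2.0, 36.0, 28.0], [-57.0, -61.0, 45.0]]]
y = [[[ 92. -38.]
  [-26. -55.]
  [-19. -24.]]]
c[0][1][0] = 61.0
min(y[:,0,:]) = -38.0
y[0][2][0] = -19.0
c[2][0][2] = -67.0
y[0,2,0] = -19.0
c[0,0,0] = 85.0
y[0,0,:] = [92.0, -38.0]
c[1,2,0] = 26.0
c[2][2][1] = -61.0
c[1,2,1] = -69.0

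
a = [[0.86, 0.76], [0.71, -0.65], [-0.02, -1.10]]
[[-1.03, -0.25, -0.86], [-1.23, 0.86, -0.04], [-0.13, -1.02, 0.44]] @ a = [[-1.05, 0.33], [-0.45, -1.45], [-0.84, 0.08]]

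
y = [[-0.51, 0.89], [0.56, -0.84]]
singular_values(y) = [1.44, 0.05]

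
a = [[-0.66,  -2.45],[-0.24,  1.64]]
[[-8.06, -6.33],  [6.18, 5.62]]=a @ [[-1.15, -2.03], [3.6, 3.13]]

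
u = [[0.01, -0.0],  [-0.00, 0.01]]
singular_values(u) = [0.01, 0.01]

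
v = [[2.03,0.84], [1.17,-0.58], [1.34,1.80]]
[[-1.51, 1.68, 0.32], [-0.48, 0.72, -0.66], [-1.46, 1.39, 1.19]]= v@ [[-0.59, 0.73, -0.17], [-0.37, 0.23, 0.79]]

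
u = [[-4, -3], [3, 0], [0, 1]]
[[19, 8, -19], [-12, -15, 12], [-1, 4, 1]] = u @ [[-4, -5, 4], [-1, 4, 1]]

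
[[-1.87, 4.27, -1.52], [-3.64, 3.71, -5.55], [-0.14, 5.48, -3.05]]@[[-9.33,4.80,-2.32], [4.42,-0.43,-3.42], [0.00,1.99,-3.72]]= [[36.32, -13.84, -4.61], [50.36, -30.11, 16.4], [25.53, -9.10, -7.07]]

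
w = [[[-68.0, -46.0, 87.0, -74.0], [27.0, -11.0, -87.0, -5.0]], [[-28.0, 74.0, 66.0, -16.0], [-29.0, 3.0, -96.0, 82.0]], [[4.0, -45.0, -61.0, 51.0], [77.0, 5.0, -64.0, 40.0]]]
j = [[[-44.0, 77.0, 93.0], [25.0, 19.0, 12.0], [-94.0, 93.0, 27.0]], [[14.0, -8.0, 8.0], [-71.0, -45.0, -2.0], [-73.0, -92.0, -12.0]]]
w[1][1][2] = -96.0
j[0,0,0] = -44.0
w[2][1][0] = 77.0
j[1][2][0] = -73.0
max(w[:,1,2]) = -64.0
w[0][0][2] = 87.0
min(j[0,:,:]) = -94.0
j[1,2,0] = -73.0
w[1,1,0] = -29.0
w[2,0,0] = 4.0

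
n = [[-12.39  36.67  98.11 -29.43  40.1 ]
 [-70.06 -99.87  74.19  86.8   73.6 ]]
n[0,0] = -12.39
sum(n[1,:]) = 64.65999999999998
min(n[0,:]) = -29.43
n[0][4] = 40.1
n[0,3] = -29.43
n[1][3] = 86.8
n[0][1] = 36.67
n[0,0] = -12.39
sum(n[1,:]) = 64.65999999999998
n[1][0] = -70.06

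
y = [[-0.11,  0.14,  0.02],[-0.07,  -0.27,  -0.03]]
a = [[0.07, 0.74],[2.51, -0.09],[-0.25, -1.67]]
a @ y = [[-0.06, -0.19, -0.02],[-0.27, 0.38, 0.05],[0.14, 0.42, 0.05]]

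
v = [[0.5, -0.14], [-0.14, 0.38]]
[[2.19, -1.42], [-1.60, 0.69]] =v @ [[3.58, -2.61], [-2.88, 0.85]]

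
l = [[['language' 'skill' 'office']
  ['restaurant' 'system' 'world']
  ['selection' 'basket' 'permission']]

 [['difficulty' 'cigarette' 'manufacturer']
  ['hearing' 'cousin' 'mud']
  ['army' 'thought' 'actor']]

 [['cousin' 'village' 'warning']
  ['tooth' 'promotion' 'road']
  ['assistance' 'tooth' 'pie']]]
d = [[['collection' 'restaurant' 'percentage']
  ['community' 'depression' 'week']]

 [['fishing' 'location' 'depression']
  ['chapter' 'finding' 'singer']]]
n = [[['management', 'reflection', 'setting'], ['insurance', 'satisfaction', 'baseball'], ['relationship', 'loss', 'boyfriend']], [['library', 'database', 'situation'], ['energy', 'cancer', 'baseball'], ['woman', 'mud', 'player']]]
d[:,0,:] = [['collection', 'restaurant', 'percentage'], ['fishing', 'location', 'depression']]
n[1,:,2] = ['situation', 'baseball', 'player']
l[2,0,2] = 'warning'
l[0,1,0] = 'restaurant'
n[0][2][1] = 'loss'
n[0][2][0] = 'relationship'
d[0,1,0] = 'community'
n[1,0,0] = 'library'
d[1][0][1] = 'location'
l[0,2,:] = ['selection', 'basket', 'permission']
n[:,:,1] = [['reflection', 'satisfaction', 'loss'], ['database', 'cancer', 'mud']]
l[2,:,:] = [['cousin', 'village', 'warning'], ['tooth', 'promotion', 'road'], ['assistance', 'tooth', 'pie']]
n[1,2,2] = 'player'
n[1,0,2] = 'situation'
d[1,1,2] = 'singer'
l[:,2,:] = [['selection', 'basket', 'permission'], ['army', 'thought', 'actor'], ['assistance', 'tooth', 'pie']]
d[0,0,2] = 'percentage'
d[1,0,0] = 'fishing'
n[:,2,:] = [['relationship', 'loss', 'boyfriend'], ['woman', 'mud', 'player']]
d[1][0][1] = 'location'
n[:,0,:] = [['management', 'reflection', 'setting'], ['library', 'database', 'situation']]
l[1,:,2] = ['manufacturer', 'mud', 'actor']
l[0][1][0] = 'restaurant'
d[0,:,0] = ['collection', 'community']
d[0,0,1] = 'restaurant'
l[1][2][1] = 'thought'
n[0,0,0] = 'management'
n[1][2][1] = 'mud'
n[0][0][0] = 'management'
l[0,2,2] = 'permission'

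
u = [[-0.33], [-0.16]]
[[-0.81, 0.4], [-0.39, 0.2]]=u@[[2.45,-1.22]]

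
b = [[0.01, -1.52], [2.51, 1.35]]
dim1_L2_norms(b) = [1.52, 2.85]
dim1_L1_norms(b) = [1.53, 3.86]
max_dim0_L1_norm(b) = 2.87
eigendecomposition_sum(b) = [[0.00+1.04j, (-0.76+0.28j)], [(1.25-0.47j), 0.68+0.79j]] + [[-1.04j, -0.76-0.28j],[1.25+0.47j, (0.68-0.79j)]]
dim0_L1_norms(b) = [2.52, 2.87]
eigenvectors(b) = [[(0.21-0.58j),  (0.21+0.58j)], [(-0.79+0j),  (-0.79-0j)]]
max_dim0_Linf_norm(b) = 2.51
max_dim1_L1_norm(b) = 3.86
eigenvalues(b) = [(0.68+1.83j), (0.68-1.83j)]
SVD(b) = [[0.3, -0.95], [-0.95, -0.30]] @ diag([2.959668029374452, 1.2936248126480667]) @ [[-0.81, -0.59],  [-0.59, 0.81]]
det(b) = 3.83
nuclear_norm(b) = 4.25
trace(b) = 1.36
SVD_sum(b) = [[-0.72, -0.52], [2.28, 1.66]] + [[0.73, -1.00],  [0.23, -0.31]]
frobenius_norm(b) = 3.23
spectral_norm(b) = 2.96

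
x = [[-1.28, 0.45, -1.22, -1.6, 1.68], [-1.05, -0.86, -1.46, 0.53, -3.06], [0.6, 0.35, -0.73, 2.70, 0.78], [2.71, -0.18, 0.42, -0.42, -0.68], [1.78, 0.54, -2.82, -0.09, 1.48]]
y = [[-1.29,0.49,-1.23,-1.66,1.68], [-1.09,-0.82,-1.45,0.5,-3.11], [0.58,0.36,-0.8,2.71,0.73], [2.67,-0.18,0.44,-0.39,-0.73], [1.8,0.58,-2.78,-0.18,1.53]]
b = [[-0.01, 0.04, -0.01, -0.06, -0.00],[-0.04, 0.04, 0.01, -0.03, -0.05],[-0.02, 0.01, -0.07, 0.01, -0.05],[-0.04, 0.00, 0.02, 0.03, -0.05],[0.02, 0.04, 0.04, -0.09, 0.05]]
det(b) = -0.00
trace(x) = -1.81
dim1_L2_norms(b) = [0.07, 0.08, 0.09, 0.07, 0.12]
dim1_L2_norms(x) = [2.95, 3.69, 2.99, 2.86, 3.69]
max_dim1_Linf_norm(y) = 3.11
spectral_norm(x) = 4.42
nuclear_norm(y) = 14.48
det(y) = 5.87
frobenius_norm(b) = 0.20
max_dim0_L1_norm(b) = 0.22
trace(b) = 0.04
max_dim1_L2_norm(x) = 3.69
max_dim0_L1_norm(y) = 7.78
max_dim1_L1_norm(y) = 6.97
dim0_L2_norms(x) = [3.69, 1.18, 3.5, 3.21, 3.93]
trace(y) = -1.77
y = b + x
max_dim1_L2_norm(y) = 3.73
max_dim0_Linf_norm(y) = 3.11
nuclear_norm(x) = 14.39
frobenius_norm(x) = 7.28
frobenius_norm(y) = 7.32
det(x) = -0.26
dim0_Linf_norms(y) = [2.67, 0.82, 2.78, 2.71, 3.11]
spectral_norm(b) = 0.15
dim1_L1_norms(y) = [6.35, 6.97, 5.18, 4.41, 6.87]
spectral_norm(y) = 4.48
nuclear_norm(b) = 0.34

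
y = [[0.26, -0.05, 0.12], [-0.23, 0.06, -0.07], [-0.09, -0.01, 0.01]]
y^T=[[0.26,  -0.23,  -0.09], [-0.05,  0.06,  -0.01], [0.12,  -0.07,  0.01]]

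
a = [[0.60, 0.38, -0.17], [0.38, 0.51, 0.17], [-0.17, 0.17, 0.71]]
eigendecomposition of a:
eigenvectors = [[-0.62,  0.76,  -0.16], [0.69,  0.64,  0.33], [-0.36,  -0.09,  0.93]]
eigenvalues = [0.08, 0.94, 0.8]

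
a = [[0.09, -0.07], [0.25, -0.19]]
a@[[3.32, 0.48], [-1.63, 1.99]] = [[0.41, -0.1], [1.14, -0.26]]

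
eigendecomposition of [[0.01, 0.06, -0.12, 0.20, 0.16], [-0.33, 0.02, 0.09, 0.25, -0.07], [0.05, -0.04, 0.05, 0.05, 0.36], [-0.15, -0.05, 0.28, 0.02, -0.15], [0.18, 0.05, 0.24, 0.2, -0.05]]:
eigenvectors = [[(-0.48+0j), (0.17+0j), (-0.15+0.4j), (-0.15-0.4j), -0.14+0.00j], [(-0.42+0j), (0.08+0j), -0.72+0.00j, (-0.72-0j), (0.92+0j)], [(-0.48+0j), 0.73+0.00j, (0.21+0j), (0.21-0j), 0.18+0.00j], [(0.31+0j), (0.24+0j), -0.27-0.38j, (-0.27+0.38j), -0.28+0.00j], [0.52+0.00j, (0.61+0j), -0.05+0.19j, -0.05-0.19j, 0.14+0.00j]]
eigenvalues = [(-0.36+0j), (0.37+0j), (0.02+0.33j), (0.02-0.33j), 0j]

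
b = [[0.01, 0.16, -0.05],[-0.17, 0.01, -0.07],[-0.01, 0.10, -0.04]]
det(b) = -0.00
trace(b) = -0.02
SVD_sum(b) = [[-0.06, 0.11, -0.06], [-0.05, 0.09, -0.05], [-0.04, 0.08, -0.04]] + [[0.07, 0.05, 0.01], [-0.12, -0.08, -0.02], [0.03, 0.02, 0.01]] + [[-0.00, 0.0, 0.0], [-0.0, 0.0, 0.00], [0.0, -0.00, -0.00]]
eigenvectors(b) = [[-0.04+0.60j, -0.04-0.60j, -0.34+0.00j],[-0.70+0.00j, (-0.7-0j), (0.3+0j)],[-0.10+0.37j, (-0.1-0.37j), 0.89+0.00j]]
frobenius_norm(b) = 0.27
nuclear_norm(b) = 0.38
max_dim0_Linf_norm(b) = 0.17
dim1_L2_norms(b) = [0.17, 0.18, 0.11]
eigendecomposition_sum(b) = [[0.01+0.07j, (0.08+0j), -0.03+0.03j], [-0.09+0.01j, 0.09j, (-0.03-0.03j)], [(-0.01+0.05j), (0.05+0.01j), (-0.02+0.01j)]] + [[(0.01-0.07j),(0.08-0j),(-0.03-0.03j)],  [-0.09-0.01j,-0.09j,(-0.03+0.03j)],  [(-0.01-0.05j),0.05-0.01j,(-0.02-0.01j)]] + [[(-0-0j), -0.00-0.00j, 0.00+0.00j], [0j, 0.00+0.00j, (-0-0j)], [0j, 0j, (-0-0j)]]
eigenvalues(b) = [(-0.01+0.18j), (-0.01-0.18j), (-0+0j)]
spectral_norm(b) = 0.21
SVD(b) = [[0.69, -0.49, -0.53], [0.53, 0.84, -0.08], [0.49, -0.22, 0.85]] @ diag([0.20816468152020068, 0.17454015250788638, 0.0017890025481211327]) @ [[-0.43, 0.79, -0.44], [-0.84, -0.53, -0.15], [0.35, -0.3, -0.89]]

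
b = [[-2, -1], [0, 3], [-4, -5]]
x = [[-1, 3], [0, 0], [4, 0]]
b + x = [[-3, 2], [0, 3], [0, -5]]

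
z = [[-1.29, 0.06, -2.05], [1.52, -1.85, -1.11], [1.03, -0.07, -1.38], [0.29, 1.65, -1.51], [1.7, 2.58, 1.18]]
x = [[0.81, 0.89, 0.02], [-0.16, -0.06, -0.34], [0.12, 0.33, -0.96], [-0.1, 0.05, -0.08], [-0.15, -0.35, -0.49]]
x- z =[[2.10,0.83,2.07],  [-1.68,1.79,0.77],  [-0.91,0.4,0.42],  [-0.39,-1.60,1.43],  [-1.85,-2.93,-1.67]]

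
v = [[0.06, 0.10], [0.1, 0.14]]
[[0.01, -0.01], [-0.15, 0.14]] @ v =[[-0.00, -0.00],[0.01, 0.00]]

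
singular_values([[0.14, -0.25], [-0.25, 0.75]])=[0.84, 0.05]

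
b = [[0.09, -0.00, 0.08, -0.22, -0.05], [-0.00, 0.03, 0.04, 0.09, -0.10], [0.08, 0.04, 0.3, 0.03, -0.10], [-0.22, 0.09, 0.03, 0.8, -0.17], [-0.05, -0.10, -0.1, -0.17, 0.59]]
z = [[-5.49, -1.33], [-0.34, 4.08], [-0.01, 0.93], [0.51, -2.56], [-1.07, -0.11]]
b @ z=[[-0.55, 0.52], [0.14, -0.06], [-0.33, 0.27], [1.77, -1.34], [-0.41, -0.06]]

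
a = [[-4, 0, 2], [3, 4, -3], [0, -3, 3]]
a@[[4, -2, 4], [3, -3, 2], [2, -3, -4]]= [[-12, 2, -24], [18, -9, 32], [-3, 0, -18]]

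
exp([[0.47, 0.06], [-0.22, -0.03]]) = [[1.59, 0.08],[-0.28, 0.96]]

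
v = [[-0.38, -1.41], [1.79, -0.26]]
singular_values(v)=[1.83, 1.43]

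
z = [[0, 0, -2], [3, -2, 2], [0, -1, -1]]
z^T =[[0, 3, 0], [0, -2, -1], [-2, 2, -1]]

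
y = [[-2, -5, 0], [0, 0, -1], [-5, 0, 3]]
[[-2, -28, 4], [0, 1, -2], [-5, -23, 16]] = y@[[1, 4, -2], [0, 4, 0], [0, -1, 2]]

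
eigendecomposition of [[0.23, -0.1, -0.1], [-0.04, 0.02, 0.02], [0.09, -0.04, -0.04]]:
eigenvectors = [[-0.92, 0.32, 0.0], [0.16, 0.93, -0.71], [-0.36, -0.20, 0.71]]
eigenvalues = [0.21, 0.0, 0.0]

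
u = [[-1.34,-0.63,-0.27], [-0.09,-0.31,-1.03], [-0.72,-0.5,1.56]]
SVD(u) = [[-0.3, -0.87, -0.39], [0.36, -0.49, 0.8], [-0.88, 0.10, 0.46]] @ diag([2.015622159005659, 1.5817389392977865, 0.2605172547730382]) @ [[0.5, 0.26, -0.83], [0.72, 0.41, 0.56], [0.48, -0.87, 0.02]]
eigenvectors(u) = [[-0.01, -0.93, 0.52], [0.44, -0.27, -0.85], [-0.90, -0.25, -0.03]]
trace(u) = -0.09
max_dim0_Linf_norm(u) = 1.56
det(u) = 0.83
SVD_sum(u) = [[-0.30, -0.16, 0.5], [0.36, 0.19, -0.6], [-0.89, -0.46, 1.47]] + [[-0.99, -0.56, -0.77], [-0.55, -0.32, -0.43], [0.11, 0.06, 0.09]] + [[-0.05, 0.09, -0.0], [0.10, -0.18, 0.00], [0.06, -0.1, 0.0]]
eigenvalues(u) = [1.8, -1.6, -0.29]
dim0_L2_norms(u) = [1.52, 0.86, 1.89]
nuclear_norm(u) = 3.86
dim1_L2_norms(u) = [1.51, 1.08, 1.79]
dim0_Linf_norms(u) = [1.34, 0.63, 1.56]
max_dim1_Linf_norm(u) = 1.56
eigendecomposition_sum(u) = [[-0.00,-0.0,0.02], [0.18,0.14,-0.81], [-0.37,-0.28,1.66]] + [[-1.28,-0.76,-0.36], [-0.37,-0.22,-0.1], [-0.35,-0.21,-0.1]] + [[-0.06,0.14,0.07], [0.10,-0.23,-0.11], [0.0,-0.01,-0.00]]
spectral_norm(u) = 2.02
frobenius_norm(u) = 2.58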